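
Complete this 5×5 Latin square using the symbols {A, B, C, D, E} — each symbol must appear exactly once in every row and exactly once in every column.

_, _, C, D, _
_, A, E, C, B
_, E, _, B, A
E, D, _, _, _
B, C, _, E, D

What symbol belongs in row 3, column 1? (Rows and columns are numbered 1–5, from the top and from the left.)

C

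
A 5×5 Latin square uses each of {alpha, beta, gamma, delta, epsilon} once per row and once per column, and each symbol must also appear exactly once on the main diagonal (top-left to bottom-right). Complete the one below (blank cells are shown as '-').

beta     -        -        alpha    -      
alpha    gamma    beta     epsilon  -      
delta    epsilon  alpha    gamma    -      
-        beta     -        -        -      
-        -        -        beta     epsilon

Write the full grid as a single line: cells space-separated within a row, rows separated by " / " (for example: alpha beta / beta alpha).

beta delta epsilon alpha gamma / alpha gamma beta epsilon delta / delta epsilon alpha gamma beta / epsilon beta gamma delta alpha / gamma alpha delta beta epsilon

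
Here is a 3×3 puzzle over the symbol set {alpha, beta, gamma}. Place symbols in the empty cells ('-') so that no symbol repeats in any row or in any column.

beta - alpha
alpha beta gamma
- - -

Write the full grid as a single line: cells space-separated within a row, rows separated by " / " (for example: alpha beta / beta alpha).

beta gamma alpha / alpha beta gamma / gamma alpha beta

(r1,c2) = gamma
(r3,c1) = gamma
(r3,c2) = alpha
(r3,c3) = beta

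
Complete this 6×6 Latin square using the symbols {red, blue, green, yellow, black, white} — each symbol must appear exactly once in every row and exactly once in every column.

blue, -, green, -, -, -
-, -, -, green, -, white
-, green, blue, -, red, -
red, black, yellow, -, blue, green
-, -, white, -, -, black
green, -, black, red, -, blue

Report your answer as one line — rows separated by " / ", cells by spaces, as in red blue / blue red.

blue white green yellow black red / black blue red green yellow white / white green blue black red yellow / red black yellow white blue green / yellow red white blue green black / green yellow black red white blue

(r2,c3): row 2 has {green,white}; column 3 has {blue,green,yellow,black,white}, so it must be red.
(r3,c6): row 3 has {red,blue,green}; column 6 has {blue,green,black,white}, so it must be yellow.
(r4,c4): row 4 has {red,blue,green,yellow,black}; column 4 has {red,green}, so it must be white.
(r5,c1): row 5 has {black,white}; column 1 has {red,blue,green}, so it must be yellow.
(r5,c4): row 5 has {yellow,black,white}; column 4 has {red,green,white}, so it must be blue.
(r5,c5): row 5 has {blue,yellow,black,white}; column 5 has {red,blue}, so it must be green.
(r1,c6): row 1 has {blue,green}; column 6 has {blue,green,yellow,black,white}, so it must be red.
(r2,c1): row 2 has {red,green,white}; column 1 has {red,blue,green,yellow}, so it must be black.
(r2,c5): row 2 has {red,green,black,white}; column 5 has {red,blue,green}, so it must be yellow.
(r3,c1): row 3 has {red,blue,green,yellow}; column 1 has {red,blue,green,yellow,black}, so it must be white.
(r3,c4): row 3 has {red,blue,green,yellow,white}; column 4 has {red,blue,green,white}, so it must be black.
(r5,c2): row 5 has {blue,green,yellow,black,white}; column 2 has {green,black}, so it must be red.
(r6,c5): row 6 has {red,blue,green,black}; column 5 has {red,blue,green,yellow}, so it must be white.
(r1,c4): row 1 has {red,blue,green}; column 4 has {red,blue,green,black,white}, so it must be yellow.
(r1,c5): row 1 has {red,blue,green,yellow}; column 5 has {red,blue,green,yellow,white}, so it must be black.
(r2,c2): row 2 has {red,green,yellow,black,white}; column 2 has {red,green,black}, so it must be blue.
(r6,c2): row 6 has {red,blue,green,black,white}; column 2 has {red,blue,green,black}, so it must be yellow.
(r1,c2): row 1 has {red,blue,green,yellow,black}; column 2 has {red,blue,green,yellow,black}, so it must be white.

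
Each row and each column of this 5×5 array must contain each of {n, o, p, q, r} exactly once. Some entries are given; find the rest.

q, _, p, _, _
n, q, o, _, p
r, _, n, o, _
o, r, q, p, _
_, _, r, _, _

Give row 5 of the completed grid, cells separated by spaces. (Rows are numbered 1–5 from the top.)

Cell (r2,c4): row 2 has {n,o,p,q}; column 4 has {o,p} → r.
Cell (r3,c2): row 3 has {n,o,r}; column 2 has {q,r} → p.
Cell (r3,c5): row 3 has {n,o,p,r}; column 5 has {p} → q.
Cell (r4,c5): row 4 has {o,p,q,r}; column 5 has {p,q} → n.
Cell (r5,c1): row 5 has {r}; column 1 has {n,o,q,r} → p.
Cell (r5,c5): row 5 has {p,r}; column 5 has {n,p,q} → o.
Cell (r1,c4): row 1 has {p,q}; column 4 has {o,p,r} → n.
Cell (r1,c5): row 1 has {n,p,q}; column 5 has {n,o,p,q} → r.
Cell (r5,c2): row 5 has {o,p,r}; column 2 has {p,q,r} → n.
Cell (r5,c4): row 5 has {n,o,p,r}; column 4 has {n,o,p,r} → q.

p n r q o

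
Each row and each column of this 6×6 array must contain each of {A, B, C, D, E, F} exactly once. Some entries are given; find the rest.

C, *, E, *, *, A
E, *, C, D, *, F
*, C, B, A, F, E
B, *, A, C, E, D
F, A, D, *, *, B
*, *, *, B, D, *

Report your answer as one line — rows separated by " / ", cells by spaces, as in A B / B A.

(r1,c4): row 1 has {A,C,E}; column 4 has {A,B,C,D}, so it must be F.
(r1,c5): row 1 has {A,C,E,F}; column 5 has {D,E,F}, so it must be B.
(r2,c2): row 2 has {C,D,E,F}; column 2 has {A,C}, so it must be B.
(r2,c5): row 2 has {B,C,D,E,F}; column 5 has {B,D,E,F}, so it must be A.
(r3,c1): row 3 has {A,B,C,E,F}; column 1 has {B,C,E,F}, so it must be D.
(r4,c2): row 4 has {A,B,C,D,E}; column 2 has {A,B,C}, so it must be F.
(r5,c4): row 5 has {A,B,D,F}; column 4 has {A,B,C,D,F}, so it must be E.
(r5,c5): row 5 has {A,B,D,E,F}; column 5 has {A,B,D,E,F}, so it must be C.
(r6,c1): row 6 has {B,D}; column 1 has {B,C,D,E,F}, so it must be A.
(r6,c2): row 6 has {A,B,D}; column 2 has {A,B,C,F}, so it must be E.
(r6,c3): row 6 has {A,B,D,E}; column 3 has {A,B,C,D,E}, so it must be F.
(r6,c6): row 6 has {A,B,D,E,F}; column 6 has {A,B,D,E,F}, so it must be C.
(r1,c2): row 1 has {A,B,C,E,F}; column 2 has {A,B,C,E,F}, so it must be D.

C D E F B A / E B C D A F / D C B A F E / B F A C E D / F A D E C B / A E F B D C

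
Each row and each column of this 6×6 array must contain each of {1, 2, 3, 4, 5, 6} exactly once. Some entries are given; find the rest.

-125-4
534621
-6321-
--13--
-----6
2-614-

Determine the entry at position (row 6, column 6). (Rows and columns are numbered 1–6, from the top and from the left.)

At row 3, column 1: row 3 has {1,2,3,6}; column 1 has {2,5}; that leaves 4.
At row 3, column 6: row 3 has {1,2,3,4,6}; column 6 has {1,4,6}; that leaves 5.
At row 4, column 1: row 4 has {1,3}; column 1 has {2,4,5}; that leaves 6.
At row 4, column 5: row 4 has {1,3,6}; column 5 has {1,2,4}; that leaves 5.
At row 4, column 6: row 4 has {1,3,5,6}; column 6 has {1,4,5,6}; that leaves 2.
At row 5, column 3: row 5 has {6}; column 3 has {1,2,3,4,6}; that leaves 5.
At row 5, column 4: row 5 has {5,6}; column 4 has {1,2,3,5,6}; that leaves 4.
At row 5, column 5: row 5 has {4,5,6}; column 5 has {1,2,4,5}; that leaves 3.
At row 6, column 2: row 6 has {1,2,4,6}; column 2 has {1,3,6}; that leaves 5.
At row 6, column 6: row 6 has {1,2,4,5,6}; column 6 has {1,2,4,5,6}; that leaves 3.

3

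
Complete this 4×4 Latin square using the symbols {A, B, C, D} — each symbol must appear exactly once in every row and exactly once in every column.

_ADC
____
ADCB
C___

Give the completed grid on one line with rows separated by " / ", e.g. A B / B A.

B A D C / D C B A / A D C B / C B A D

row 1 has {A,C,D}; column 1 has {A,C} — only B is left for (r1,c1).
row 2 is empty so far; column 1 has {A,B,C} — only D is left for (r2,c1).
row 2 has {D}; column 4 has {B,C} — only A is left for (r2,c4).
row 4 has {C}; column 2 has {A,D} — only B is left for (r4,c2).
row 4 has {B,C}; column 3 has {C,D} — only A is left for (r4,c3).
row 4 has {A,B,C}; column 4 has {A,B,C} — only D is left for (r4,c4).
row 2 has {A,D}; column 2 has {A,B,D} — only C is left for (r2,c2).
row 2 has {A,C,D}; column 3 has {A,C,D} — only B is left for (r2,c3).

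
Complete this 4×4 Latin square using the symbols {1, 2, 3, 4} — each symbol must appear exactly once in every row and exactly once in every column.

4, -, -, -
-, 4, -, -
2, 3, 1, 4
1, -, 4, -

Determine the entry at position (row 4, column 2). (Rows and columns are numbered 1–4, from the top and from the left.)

2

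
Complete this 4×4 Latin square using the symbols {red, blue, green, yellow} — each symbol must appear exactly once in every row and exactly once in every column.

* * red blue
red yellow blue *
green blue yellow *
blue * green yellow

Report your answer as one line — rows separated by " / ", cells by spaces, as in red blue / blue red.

yellow green red blue / red yellow blue green / green blue yellow red / blue red green yellow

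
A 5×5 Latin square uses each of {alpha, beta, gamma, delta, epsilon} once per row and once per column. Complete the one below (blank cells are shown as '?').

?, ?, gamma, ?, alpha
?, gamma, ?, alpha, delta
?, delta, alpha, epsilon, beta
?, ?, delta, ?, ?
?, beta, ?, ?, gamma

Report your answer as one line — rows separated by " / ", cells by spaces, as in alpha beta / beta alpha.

delta epsilon gamma beta alpha / epsilon gamma beta alpha delta / gamma delta alpha epsilon beta / beta alpha delta gamma epsilon / alpha beta epsilon delta gamma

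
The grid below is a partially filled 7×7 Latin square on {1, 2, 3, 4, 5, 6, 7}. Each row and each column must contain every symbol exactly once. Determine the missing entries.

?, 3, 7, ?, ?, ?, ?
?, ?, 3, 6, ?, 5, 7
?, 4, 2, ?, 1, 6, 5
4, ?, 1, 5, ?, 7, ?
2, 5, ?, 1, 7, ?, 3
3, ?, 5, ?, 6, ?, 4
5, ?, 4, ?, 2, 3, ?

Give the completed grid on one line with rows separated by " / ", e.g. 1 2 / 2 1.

6 3 7 4 5 2 1 / 1 2 3 6 4 5 7 / 7 4 2 3 1 6 5 / 4 6 1 5 3 7 2 / 2 5 6 1 7 4 3 / 3 7 5 2 6 1 4 / 5 1 4 7 2 3 6

(r2,c1): row 2 has {3,5,6,7}; column 1 has {2,3,4,5}, so it must be 1.
(r2,c2): row 2 has {1,3,5,6,7}; column 2 has {3,4,5}, so it must be 2.
(r2,c5): row 2 has {1,2,3,5,6,7}; column 5 has {1,2,6,7}, so it must be 4.
(r3,c1): row 3 has {1,2,4,5,6}; column 1 has {1,2,3,4,5}, so it must be 7.
(r3,c4): row 3 has {1,2,4,5,6,7}; column 4 has {1,5,6}, so it must be 3.
(r4,c2): row 4 has {1,4,5,7}; column 2 has {2,3,4,5}, so it must be 6.
(r4,c5): row 4 has {1,4,5,6,7}; column 5 has {1,2,4,6,7}, so it must be 3.
(r4,c7): row 4 has {1,3,4,5,6,7}; column 7 has {3,4,5,7}, so it must be 2.
(r5,c3): row 5 has {1,2,3,5,7}; column 3 has {1,2,3,4,5,7}, so it must be 6.
(r5,c6): row 5 has {1,2,3,5,6,7}; column 6 has {3,5,6,7}, so it must be 4.
(r7,c4): row 7 has {2,3,4,5}; column 4 has {1,3,5,6}, so it must be 7.
(r1,c1): row 1 has {3,7}; column 1 has {1,2,3,4,5,7}, so it must be 6.
(r1,c5): row 1 has {3,6,7}; column 5 has {1,2,3,4,6,7}, so it must be 5.
(r1,c7): row 1 has {3,5,6,7}; column 7 has {2,3,4,5,7}, so it must be 1.
(r6,c4): row 6 has {3,4,5,6}; column 4 has {1,3,5,6,7}, so it must be 2.
(r6,c6): row 6 has {2,3,4,5,6}; column 6 has {3,4,5,6,7}, so it must be 1.
(r7,c2): row 7 has {2,3,4,5,7}; column 2 has {2,3,4,5,6}, so it must be 1.
(r7,c7): row 7 has {1,2,3,4,5,7}; column 7 has {1,2,3,4,5,7}, so it must be 6.
(r1,c4): row 1 has {1,3,5,6,7}; column 4 has {1,2,3,5,6,7}, so it must be 4.
(r1,c6): row 1 has {1,3,4,5,6,7}; column 6 has {1,3,4,5,6,7}, so it must be 2.
(r6,c2): row 6 has {1,2,3,4,5,6}; column 2 has {1,2,3,4,5,6}, so it must be 7.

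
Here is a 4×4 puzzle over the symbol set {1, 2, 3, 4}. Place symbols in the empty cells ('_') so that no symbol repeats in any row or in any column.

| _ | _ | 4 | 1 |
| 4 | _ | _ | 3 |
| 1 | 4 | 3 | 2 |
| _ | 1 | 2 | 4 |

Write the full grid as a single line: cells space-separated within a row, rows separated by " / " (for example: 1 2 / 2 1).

2 3 4 1 / 4 2 1 3 / 1 4 3 2 / 3 1 2 4

Cell (r2,c2): row 2 has {3,4}; column 2 has {1,4} → 2.
Cell (r2,c3): row 2 has {2,3,4}; column 3 has {2,3,4} → 1.
Cell (r4,c1): row 4 has {1,2,4}; column 1 has {1,4} → 3.
Cell (r1,c1): row 1 has {1,4}; column 1 has {1,3,4} → 2.
Cell (r1,c2): row 1 has {1,2,4}; column 2 has {1,2,4} → 3.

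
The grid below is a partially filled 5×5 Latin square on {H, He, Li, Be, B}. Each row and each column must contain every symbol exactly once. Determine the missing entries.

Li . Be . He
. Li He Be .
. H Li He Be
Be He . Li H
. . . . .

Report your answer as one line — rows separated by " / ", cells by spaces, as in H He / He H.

(r1,c2) = B
(r1,c4) = H
(r2,c5) = B
(r3,c1) = B
(r4,c3) = B
(r5,c2) = Be
(r5,c3) = H
(r5,c4) = B
(r5,c5) = Li
(r2,c1) = H
(r5,c1) = He

Li B Be H He / H Li He Be B / B H Li He Be / Be He B Li H / He Be H B Li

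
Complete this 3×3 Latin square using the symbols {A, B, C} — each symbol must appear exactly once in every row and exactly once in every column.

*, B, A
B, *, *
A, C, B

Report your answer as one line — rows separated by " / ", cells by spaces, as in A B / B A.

C B A / B A C / A C B

At row 1, column 1: row 1 has {A,B}; column 1 has {A,B}; that leaves C.
At row 2, column 2: row 2 has {B}; column 2 has {B,C}; that leaves A.
At row 2, column 3: row 2 has {A,B}; column 3 has {A,B}; that leaves C.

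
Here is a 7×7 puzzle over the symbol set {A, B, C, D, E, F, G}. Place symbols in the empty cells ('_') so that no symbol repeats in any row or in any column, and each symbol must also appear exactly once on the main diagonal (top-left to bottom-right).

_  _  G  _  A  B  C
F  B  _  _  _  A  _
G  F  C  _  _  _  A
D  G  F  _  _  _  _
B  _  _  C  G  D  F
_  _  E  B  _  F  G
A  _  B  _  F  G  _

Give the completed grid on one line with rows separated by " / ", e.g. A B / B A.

E D G F A B C / F B D G C A E / G F C D B E A / D G F A E C B / B E A C G D F / C A E B D F G / A C B E F G D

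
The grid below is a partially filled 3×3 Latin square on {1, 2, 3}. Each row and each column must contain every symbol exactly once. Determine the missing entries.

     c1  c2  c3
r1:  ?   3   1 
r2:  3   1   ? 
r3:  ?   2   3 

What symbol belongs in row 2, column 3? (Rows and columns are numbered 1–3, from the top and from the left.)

(r1,c1) = 2
(r2,c3) = 2

2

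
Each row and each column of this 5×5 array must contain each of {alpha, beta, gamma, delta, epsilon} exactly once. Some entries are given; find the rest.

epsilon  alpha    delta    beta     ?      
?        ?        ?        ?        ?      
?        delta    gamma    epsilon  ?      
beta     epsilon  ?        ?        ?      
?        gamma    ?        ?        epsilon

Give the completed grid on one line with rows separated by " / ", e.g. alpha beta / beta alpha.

epsilon alpha delta beta gamma / gamma beta epsilon delta alpha / alpha delta gamma epsilon beta / beta epsilon alpha gamma delta / delta gamma beta alpha epsilon

(r1,c5) = gamma
(r2,c2) = beta
(r3,c1) = alpha
(r3,c5) = beta
(r4,c3) = alpha
(r4,c5) = delta
(r5,c1) = delta
(r5,c3) = beta
(r5,c4) = alpha
(r2,c1) = gamma
(r2,c3) = epsilon
(r2,c4) = delta
(r2,c5) = alpha
(r4,c4) = gamma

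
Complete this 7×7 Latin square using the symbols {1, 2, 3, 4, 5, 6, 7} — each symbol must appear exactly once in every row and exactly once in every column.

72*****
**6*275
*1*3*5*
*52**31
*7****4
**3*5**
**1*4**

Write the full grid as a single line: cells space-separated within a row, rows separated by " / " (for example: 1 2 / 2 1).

7 2 4 5 1 6 3 / 3 4 6 1 2 7 5 / 4 1 7 3 6 5 2 / 6 5 2 4 7 3 1 / 2 7 5 6 3 1 4 / 1 6 3 2 5 4 7 / 5 3 1 7 4 2 6

At row 5, column 3: row 5 has {4,7}; column 3 has {1,2,3,6}; that leaves 5.
At row 1, column 3: row 1 has {2,7}; column 3 has {1,2,3,5,6}; that leaves 4.
At row 3, column 3: row 3 has {1,3,5}; column 3 has {1,2,3,4,5,6}; that leaves 7.
At row 3, column 5: row 3 has {1,3,5,7}; column 5 has {2,4,5}; that leaves 6.
At row 3, column 7: row 3 has {1,3,5,6,7}; column 7 has {1,4,5}; that leaves 2.
At row 4, column 5: row 4 has {1,2,3,5}; column 5 has {2,4,5,6}; that leaves 7.
At row 3, column 1: row 3 has {1,2,3,5,6,7}; column 1 has {7}; that leaves 4.
At row 4, column 1: row 4 has {1,2,3,5,7}; column 1 has {4,7}; that leaves 6.
At row 4, column 4: row 4 has {1,2,3,5,6,7}; column 4 has {3}; that leaves 4.
At row 2, column 4: row 2 has {2,5,6,7}; column 4 has {3,4}; that leaves 1.
At row 2, column 1: row 2 has {1,2,5,6,7}; column 1 has {4,6,7}; that leaves 3.
At row 2, column 2: row 2 has {1,2,3,5,6,7}; column 2 has {1,2,5,7}; that leaves 4.
At row 6, column 2: row 6 has {3,5}; column 2 has {1,2,4,5,7}; that leaves 6.
At row 6, column 7: row 6 has {3,5,6}; column 7 has {1,2,4,5}; that leaves 7.
At row 7, column 2: row 7 has {1,4}; column 2 has {1,2,4,5,6,7}; that leaves 3.
At row 7, column 7: row 7 has {1,3,4}; column 7 has {1,2,4,5,7}; that leaves 6.
At row 1, column 7: row 1 has {2,4,7}; column 7 has {1,2,4,5,6,7}; that leaves 3.
At row 6, column 4: row 6 has {3,5,6,7}; column 4 has {1,3,4}; that leaves 2.
At row 7, column 6: row 7 has {1,3,4,6}; column 6 has {3,5,7}; that leaves 2.
At row 1, column 5: row 1 has {2,3,4,7}; column 5 has {2,4,5,6,7}; that leaves 1.
At row 1, column 6: row 1 has {1,2,3,4,7}; column 6 has {2,3,5,7}; that leaves 6.
At row 5, column 4: row 5 has {4,5,7}; column 4 has {1,2,3,4}; that leaves 6.
At row 5, column 5: row 5 has {4,5,6,7}; column 5 has {1,2,4,5,6,7}; that leaves 3.
At row 5, column 6: row 5 has {3,4,5,6,7}; column 6 has {2,3,5,6,7}; that leaves 1.
At row 6, column 1: row 6 has {2,3,5,6,7}; column 1 has {3,4,6,7}; that leaves 1.
At row 6, column 6: row 6 has {1,2,3,5,6,7}; column 6 has {1,2,3,5,6,7}; that leaves 4.
At row 7, column 1: row 7 has {1,2,3,4,6}; column 1 has {1,3,4,6,7}; that leaves 5.
At row 7, column 4: row 7 has {1,2,3,4,5,6}; column 4 has {1,2,3,4,6}; that leaves 7.
At row 1, column 4: row 1 has {1,2,3,4,6,7}; column 4 has {1,2,3,4,6,7}; that leaves 5.
At row 5, column 1: row 5 has {1,3,4,5,6,7}; column 1 has {1,3,4,5,6,7}; that leaves 2.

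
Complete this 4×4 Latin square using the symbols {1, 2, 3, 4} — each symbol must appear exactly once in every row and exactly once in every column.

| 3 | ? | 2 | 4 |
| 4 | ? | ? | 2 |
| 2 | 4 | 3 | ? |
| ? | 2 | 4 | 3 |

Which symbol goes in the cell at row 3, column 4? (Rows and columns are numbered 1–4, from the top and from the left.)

row 1 has {2,3,4}; column 2 has {2,4} — only 1 is left for (r1,c2).
row 2 has {2,4}; column 2 has {1,2,4} — only 3 is left for (r2,c2).
row 2 has {2,3,4}; column 3 has {2,3,4} — only 1 is left for (r2,c3).
row 3 has {2,3,4}; column 4 has {2,3,4} — only 1 is left for (r3,c4).

1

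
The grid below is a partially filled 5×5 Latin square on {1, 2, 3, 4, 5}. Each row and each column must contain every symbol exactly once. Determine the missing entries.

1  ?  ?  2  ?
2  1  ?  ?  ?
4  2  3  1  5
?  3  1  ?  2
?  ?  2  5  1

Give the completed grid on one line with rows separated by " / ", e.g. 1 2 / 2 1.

1 5 4 2 3 / 2 1 5 3 4 / 4 2 3 1 5 / 5 3 1 4 2 / 3 4 2 5 1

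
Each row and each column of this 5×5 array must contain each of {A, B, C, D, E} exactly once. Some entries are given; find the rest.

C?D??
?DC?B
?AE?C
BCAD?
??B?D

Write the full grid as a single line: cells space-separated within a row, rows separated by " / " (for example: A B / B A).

C B D E A / E D C A B / D A E B C / B C A D E / A E B C D

(r3,c1) = D
(r3,c4) = B
(r4,c5) = E
(r5,c2) = E
(r1,c2) = B
(r1,c5) = A
(r5,c1) = A
(r5,c4) = C
(r1,c4) = E
(r2,c1) = E
(r2,c4) = A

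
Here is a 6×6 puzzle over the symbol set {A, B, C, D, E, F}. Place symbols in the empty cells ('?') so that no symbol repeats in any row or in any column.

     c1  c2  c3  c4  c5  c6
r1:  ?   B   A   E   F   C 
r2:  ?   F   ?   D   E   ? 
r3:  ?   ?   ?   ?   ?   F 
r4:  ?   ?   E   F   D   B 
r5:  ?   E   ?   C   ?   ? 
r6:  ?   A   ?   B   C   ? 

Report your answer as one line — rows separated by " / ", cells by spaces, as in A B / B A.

Cell (r1,c1): row 1 has {A,B,C,E,F}; column 1 is empty so far → D.
Cell (r2,c6): row 2 has {D,E,F}; column 6 has {B,C,F} → A.
Cell (r3,c4): row 3 has {F}; column 4 has {B,C,D,E,F} → A.
Cell (r3,c5): row 3 has {A,F}; column 5 has {C,D,E,F} → B.
Cell (r4,c2): row 4 has {B,D,E,F}; column 2 has {A,B,E,F} → C.
Cell (r5,c5): row 5 has {C,E}; column 5 has {B,C,D,E,F} → A.
Cell (r5,c6): row 5 has {A,C,E}; column 6 has {A,B,C,F} → D.
Cell (r6,c6): row 6 has {A,B,C}; column 6 has {A,B,C,D,F} → E.
Cell (r3,c2): row 3 has {A,B,F}; column 2 has {A,B,C,E,F} → D.
Cell (r3,c3): row 3 has {A,B,D,F}; column 3 has {A,E} → C.
Cell (r4,c1): row 4 has {B,C,D,E,F}; column 1 has {D} → A.
Cell (r6,c1): row 6 has {A,B,C,E}; column 1 has {A,D} → F.
Cell (r6,c3): row 6 has {A,B,C,E,F}; column 3 has {A,C,E} → D.
Cell (r2,c3): row 2 has {A,D,E,F}; column 3 has {A,C,D,E} → B.
Cell (r3,c1): row 3 has {A,B,C,D,F}; column 1 has {A,D,F} → E.
Cell (r5,c1): row 5 has {A,C,D,E}; column 1 has {A,D,E,F} → B.
Cell (r5,c3): row 5 has {A,B,C,D,E}; column 3 has {A,B,C,D,E} → F.
Cell (r2,c1): row 2 has {A,B,D,E,F}; column 1 has {A,B,D,E,F} → C.

D B A E F C / C F B D E A / E D C A B F / A C E F D B / B E F C A D / F A D B C E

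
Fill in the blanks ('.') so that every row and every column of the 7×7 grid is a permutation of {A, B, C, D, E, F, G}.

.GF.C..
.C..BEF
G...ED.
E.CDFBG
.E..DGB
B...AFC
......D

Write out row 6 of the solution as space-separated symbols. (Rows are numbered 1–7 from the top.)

B D G E A F C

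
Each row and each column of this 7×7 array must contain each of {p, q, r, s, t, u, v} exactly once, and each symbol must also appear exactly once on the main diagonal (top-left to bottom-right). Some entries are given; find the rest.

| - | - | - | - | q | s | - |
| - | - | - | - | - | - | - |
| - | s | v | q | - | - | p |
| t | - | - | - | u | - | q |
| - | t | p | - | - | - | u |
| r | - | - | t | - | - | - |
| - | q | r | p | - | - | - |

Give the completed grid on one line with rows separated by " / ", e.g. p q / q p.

(r3,c1) = u
(r4,c3) = s
(r4,c4) = r
(r5,c5) = s
(r7,c7) = t
(r1,c1) = p
(r2,c2) = u
(r5,c4) = v
(r6,c6) = q
(r7,c5) = v
(r7,c6) = u
(r1,c4) = u
(r2,c4) = s
(r5,c1) = q
(r5,c6) = r
(r6,c3) = u
(r6,c5) = p
(r7,c1) = s
(r1,c3) = t
(r2,c1) = v
(r2,c3) = q
(r2,c7) = r
(r3,c6) = t
(r6,c2) = v
(r6,c7) = s
(r1,c2) = r
(r1,c7) = v
(r2,c5) = t
(r2,c6) = p
(r3,c5) = r
(r4,c2) = p
(r4,c6) = v

p r t u q s v / v u q s t p r / u s v q r t p / t p s r u v q / q t p v s r u / r v u t p q s / s q r p v u t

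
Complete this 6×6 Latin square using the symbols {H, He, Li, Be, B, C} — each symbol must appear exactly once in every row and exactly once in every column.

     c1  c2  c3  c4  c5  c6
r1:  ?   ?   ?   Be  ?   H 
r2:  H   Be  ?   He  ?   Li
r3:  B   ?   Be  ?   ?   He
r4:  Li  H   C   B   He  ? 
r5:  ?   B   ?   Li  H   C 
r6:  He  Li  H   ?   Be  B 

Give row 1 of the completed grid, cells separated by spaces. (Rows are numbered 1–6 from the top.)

C He Li Be B H

(r1,c1): row 1 has {H,Be}; column 1 has {H,He,Li,B}, so it must be C.
(r1,c2): row 1 has {H,Be,C}; column 2 has {H,Li,Be,B}, so it must be He.
(r2,c3): row 2 has {H,He,Li,Be}; column 3 has {H,Be,C}, so it must be B.
(r2,c5): row 2 has {H,He,Li,Be,B}; column 5 has {H,He,Be}, so it must be C.
(r3,c2): row 3 has {He,Be,B}; column 2 has {H,He,Li,Be,B}, so it must be C.
(r3,c4): row 3 has {He,Be,B,C}; column 4 has {He,Li,Be,B}, so it must be H.
(r3,c5): row 3 has {H,He,Be,B,C}; column 5 has {H,He,Be,C}, so it must be Li.
(r4,c6): row 4 has {H,He,Li,B,C}; column 6 has {H,He,Li,B,C}, so it must be Be.
(r5,c1): row 5 has {H,Li,B,C}; column 1 has {H,He,Li,B,C}, so it must be Be.
(r5,c3): row 5 has {H,Li,Be,B,C}; column 3 has {H,Be,B,C}, so it must be He.
(r6,c4): row 6 has {H,He,Li,Be,B}; column 4 has {H,He,Li,Be,B}, so it must be C.
(r1,c3): row 1 has {H,He,Be,C}; column 3 has {H,He,Be,B,C}, so it must be Li.
(r1,c5): row 1 has {H,He,Li,Be,C}; column 5 has {H,He,Li,Be,C}, so it must be B.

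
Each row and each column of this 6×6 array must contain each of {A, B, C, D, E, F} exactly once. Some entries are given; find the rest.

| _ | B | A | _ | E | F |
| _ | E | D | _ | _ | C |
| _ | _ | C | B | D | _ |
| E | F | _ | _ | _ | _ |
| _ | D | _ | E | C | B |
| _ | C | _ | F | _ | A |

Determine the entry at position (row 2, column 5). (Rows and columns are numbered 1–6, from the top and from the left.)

row 2 has {C,D,E}; column 4 has {B,E,F} — only A is left for (r2,c4).
row 3 has {B,C,D}; column 2 has {B,C,D,E,F} — only A is left for (r3,c2).
row 3 has {A,B,C,D}; column 6 has {A,B,C,F} — only E is left for (r3,c6).
row 4 has {E,F}; column 3 has {A,C,D} — only B is left for (r4,c3).
row 4 has {B,E,F}; column 5 has {C,D,E} — only A is left for (r4,c5).
row 4 has {A,B,E,F}; column 6 has {A,B,C,E,F} — only D is left for (r4,c6).
row 5 has {B,C,D,E}; column 3 has {A,B,C,D} — only F is left for (r5,c3).
row 6 has {A,C,F}; column 3 has {A,B,C,D,F} — only E is left for (r6,c3).
row 6 has {A,C,E,F}; column 5 has {A,C,D,E} — only B is left for (r6,c5).
row 2 has {A,C,D,E}; column 5 has {A,B,C,D,E} — only F is left for (r2,c5).

F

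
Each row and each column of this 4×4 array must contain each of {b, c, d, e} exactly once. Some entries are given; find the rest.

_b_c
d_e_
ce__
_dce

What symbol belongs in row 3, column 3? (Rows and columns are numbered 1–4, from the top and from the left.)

b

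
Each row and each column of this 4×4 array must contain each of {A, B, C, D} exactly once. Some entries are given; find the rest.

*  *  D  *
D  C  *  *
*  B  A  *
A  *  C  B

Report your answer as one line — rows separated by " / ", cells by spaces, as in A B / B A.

B A D C / D C B A / C B A D / A D C B

(r1,c2) = A
(r1,c4) = C
(r2,c3) = B
(r2,c4) = A
(r3,c1) = C
(r3,c4) = D
(r4,c2) = D
(r1,c1) = B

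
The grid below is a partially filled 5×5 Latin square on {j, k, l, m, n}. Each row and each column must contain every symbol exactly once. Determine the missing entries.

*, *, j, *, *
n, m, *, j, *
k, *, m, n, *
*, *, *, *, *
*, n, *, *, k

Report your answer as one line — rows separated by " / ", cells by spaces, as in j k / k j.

m k j l n / n m k j l / k l m n j / l j n k m / j n l m k

(r2,c5) = l
(r3,c5) = j
(r5,c3) = l
(r5,c4) = m
(r2,c3) = k
(r3,c2) = l
(r4,c3) = n
(r4,c5) = m
(r5,c1) = j
(r1,c2) = k
(r1,c4) = l
(r1,c5) = n
(r4,c1) = l
(r4,c2) = j
(r4,c4) = k
(r1,c1) = m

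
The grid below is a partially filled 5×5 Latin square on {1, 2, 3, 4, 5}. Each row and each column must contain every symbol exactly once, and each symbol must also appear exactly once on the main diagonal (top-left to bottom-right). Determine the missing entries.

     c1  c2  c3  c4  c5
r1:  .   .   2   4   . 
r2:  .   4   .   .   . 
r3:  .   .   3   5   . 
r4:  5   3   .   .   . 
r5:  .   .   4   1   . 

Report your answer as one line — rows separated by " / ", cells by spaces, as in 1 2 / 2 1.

1 5 2 4 3 / 2 4 5 3 1 / 4 1 3 5 2 / 5 3 1 2 4 / 3 2 4 1 5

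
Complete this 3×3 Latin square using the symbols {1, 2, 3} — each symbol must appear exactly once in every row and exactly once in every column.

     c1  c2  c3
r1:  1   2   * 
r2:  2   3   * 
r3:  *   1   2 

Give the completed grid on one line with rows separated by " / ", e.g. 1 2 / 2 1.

1 2 3 / 2 3 1 / 3 1 2

Cell (r1,c3): row 1 has {1,2}; column 3 has {2} → 3.
Cell (r2,c3): row 2 has {2,3}; column 3 has {2,3} → 1.
Cell (r3,c1): row 3 has {1,2}; column 1 has {1,2} → 3.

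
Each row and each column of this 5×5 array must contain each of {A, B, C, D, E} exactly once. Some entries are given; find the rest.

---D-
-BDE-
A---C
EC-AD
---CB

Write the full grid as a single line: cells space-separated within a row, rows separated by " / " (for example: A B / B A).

B A C D E / C B D E A / A D E B C / E C B A D / D E A C B

row 2 has {B,D,E}; column 1 has {A,E} — only C is left for (r2,c1).
row 2 has {B,C,D,E}; column 5 has {B,C,D} — only A is left for (r2,c5).
row 3 has {A,C}; column 4 has {A,C,D,E} — only B is left for (r3,c4).
row 4 has {A,C,D,E}; column 3 has {D} — only B is left for (r4,c3).
row 5 has {B,C}; column 1 has {A,C,E} — only D is left for (r5,c1).
row 1 has {D}; column 1 has {A,C,D,E} — only B is left for (r1,c1).
row 1 has {B,D}; column 5 has {A,B,C,D} — only E is left for (r1,c5).
row 3 has {A,B,C}; column 3 has {B,D} — only E is left for (r3,c3).
row 5 has {B,C,D}; column 3 has {B,D,E} — only A is left for (r5,c3).
row 1 has {B,D,E}; column 2 has {B,C} — only A is left for (r1,c2).
row 1 has {A,B,D,E}; column 3 has {A,B,D,E} — only C is left for (r1,c3).
row 3 has {A,B,C,E}; column 2 has {A,B,C} — only D is left for (r3,c2).
row 5 has {A,B,C,D}; column 2 has {A,B,C,D} — only E is left for (r5,c2).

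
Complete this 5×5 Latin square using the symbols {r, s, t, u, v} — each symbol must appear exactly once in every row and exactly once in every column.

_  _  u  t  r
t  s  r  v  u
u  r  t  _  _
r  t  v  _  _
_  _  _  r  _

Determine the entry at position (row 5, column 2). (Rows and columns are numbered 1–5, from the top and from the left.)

u

(r1,c2) = v
(r3,c4) = s
(r3,c5) = v
(r4,c4) = u
(r4,c5) = s
(r5,c2) = u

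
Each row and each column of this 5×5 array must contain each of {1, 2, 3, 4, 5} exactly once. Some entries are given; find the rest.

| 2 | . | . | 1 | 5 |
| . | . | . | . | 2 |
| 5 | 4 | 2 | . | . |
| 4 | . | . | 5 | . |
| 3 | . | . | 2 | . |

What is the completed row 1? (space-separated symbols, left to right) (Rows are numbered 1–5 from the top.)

2 3 4 1 5

(r1,c2): row 1 has {1,2,5}; column 2 has {4}, so it must be 3.
(r1,c3): row 1 has {1,2,3,5}; column 3 has {2}, so it must be 4.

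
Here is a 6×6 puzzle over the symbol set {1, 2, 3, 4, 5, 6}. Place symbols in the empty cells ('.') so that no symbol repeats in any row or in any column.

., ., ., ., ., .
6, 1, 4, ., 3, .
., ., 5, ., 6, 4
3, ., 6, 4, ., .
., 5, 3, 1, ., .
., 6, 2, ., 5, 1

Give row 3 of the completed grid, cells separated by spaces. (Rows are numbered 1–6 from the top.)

row 1 is empty so far; column 3 has {2,3,4,5,6} — only 1 is left for (r1,c3).
row 4 has {3,4,6}; column 2 has {1,5,6} — only 2 is left for (r4,c2).
row 4 has {2,3,4,6}; column 5 has {3,5,6} — only 1 is left for (r4,c5).
row 4 has {1,2,3,4,6}; column 6 has {1,4} — only 5 is left for (r4,c6).
row 6 has {1,2,5,6}; column 1 has {3,6} — only 4 is left for (r6,c1).
row 6 has {1,2,4,5,6}; column 4 has {1,4} — only 3 is left for (r6,c4).
row 2 has {1,3,4,6}; column 6 has {1,4,5} — only 2 is left for (r2,c6).
row 3 has {4,5,6}; column 2 has {1,2,5,6} — only 3 is left for (r3,c2).
row 3 has {3,4,5,6}; column 4 has {1,3,4} — only 2 is left for (r3,c4).
row 5 has {1,3,5}; column 1 has {3,4,6} — only 2 is left for (r5,c1).
row 5 has {1,2,3,5}; column 5 has {1,3,5,6} — only 4 is left for (r5,c5).
row 5 has {1,2,3,4,5}; column 6 has {1,2,4,5} — only 6 is left for (r5,c6).
row 1 has {1}; column 1 has {2,3,4,6} — only 5 is left for (r1,c1).
row 1 has {1,5}; column 2 has {1,2,3,5,6} — only 4 is left for (r1,c2).
row 1 has {1,4,5}; column 4 has {1,2,3,4} — only 6 is left for (r1,c4).
row 1 has {1,4,5,6}; column 5 has {1,3,4,5,6} — only 2 is left for (r1,c5).
row 1 has {1,2,4,5,6}; column 6 has {1,2,4,5,6} — only 3 is left for (r1,c6).
row 2 has {1,2,3,4,6}; column 4 has {1,2,3,4,6} — only 5 is left for (r2,c4).
row 3 has {2,3,4,5,6}; column 1 has {2,3,4,5,6} — only 1 is left for (r3,c1).

1 3 5 2 6 4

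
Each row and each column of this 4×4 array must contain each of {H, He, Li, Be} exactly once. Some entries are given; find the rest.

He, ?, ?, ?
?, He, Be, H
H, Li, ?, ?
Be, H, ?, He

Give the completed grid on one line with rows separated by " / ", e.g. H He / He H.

He Be H Li / Li He Be H / H Li He Be / Be H Li He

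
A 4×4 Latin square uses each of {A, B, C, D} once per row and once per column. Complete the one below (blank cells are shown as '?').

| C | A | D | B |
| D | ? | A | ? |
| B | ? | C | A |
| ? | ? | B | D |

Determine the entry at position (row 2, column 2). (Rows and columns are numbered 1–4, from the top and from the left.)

B

(r2,c4) = C
(r3,c2) = D
(r4,c1) = A
(r4,c2) = C
(r2,c2) = B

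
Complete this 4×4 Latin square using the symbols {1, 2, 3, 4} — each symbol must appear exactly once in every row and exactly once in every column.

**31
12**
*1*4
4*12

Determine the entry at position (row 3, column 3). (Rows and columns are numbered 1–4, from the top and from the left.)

2

(r1,c1): row 1 has {1,3}; column 1 has {1,4}, so it must be 2.
(r1,c2): row 1 has {1,2,3}; column 2 has {1,2}, so it must be 4.
(r2,c3): row 2 has {1,2}; column 3 has {1,3}, so it must be 4.
(r2,c4): row 2 has {1,2,4}; column 4 has {1,2,4}, so it must be 3.
(r3,c1): row 3 has {1,4}; column 1 has {1,2,4}, so it must be 3.
(r3,c3): row 3 has {1,3,4}; column 3 has {1,3,4}, so it must be 2.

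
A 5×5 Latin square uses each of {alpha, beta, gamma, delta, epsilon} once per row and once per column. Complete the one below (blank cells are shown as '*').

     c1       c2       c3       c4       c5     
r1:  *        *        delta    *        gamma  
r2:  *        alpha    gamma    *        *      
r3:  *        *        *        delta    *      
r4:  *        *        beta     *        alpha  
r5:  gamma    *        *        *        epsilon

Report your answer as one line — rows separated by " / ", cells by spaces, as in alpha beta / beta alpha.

(r3,c5) = beta
(r5,c3) = alpha
(r5,c4) = beta
(r2,c4) = epsilon
(r2,c5) = delta
(r3,c3) = epsilon
(r4,c4) = gamma
(r5,c2) = delta
(r1,c4) = alpha
(r2,c1) = beta
(r3,c1) = alpha
(r3,c2) = gamma
(r4,c2) = epsilon
(r1,c1) = epsilon
(r1,c2) = beta
(r4,c1) = delta

epsilon beta delta alpha gamma / beta alpha gamma epsilon delta / alpha gamma epsilon delta beta / delta epsilon beta gamma alpha / gamma delta alpha beta epsilon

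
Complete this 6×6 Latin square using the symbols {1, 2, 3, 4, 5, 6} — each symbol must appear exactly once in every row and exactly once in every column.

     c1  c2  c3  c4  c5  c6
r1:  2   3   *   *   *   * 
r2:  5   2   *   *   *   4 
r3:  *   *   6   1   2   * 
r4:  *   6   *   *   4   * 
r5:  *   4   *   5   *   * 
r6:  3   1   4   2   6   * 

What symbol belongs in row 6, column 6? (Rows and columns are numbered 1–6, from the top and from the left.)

(r3,c1) = 4
(r3,c2) = 5
(r3,c6) = 3
(r4,c1) = 1
(r4,c4) = 3
(r5,c1) = 6
(r6,c6) = 5

5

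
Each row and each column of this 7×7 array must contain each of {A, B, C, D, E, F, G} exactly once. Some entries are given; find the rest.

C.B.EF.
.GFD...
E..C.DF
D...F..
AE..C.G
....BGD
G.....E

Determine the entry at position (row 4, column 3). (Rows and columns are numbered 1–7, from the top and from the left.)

G

At row 1, column 7: row 1 has {B,C,E,F}; column 7 has {D,E,F,G}; that leaves A.
At row 2, column 1: row 2 has {D,F,G}; column 1 has {A,C,D,E,G}; that leaves B.
At row 2, column 5: row 2 has {B,D,F,G}; column 5 has {B,C,E,F}; that leaves A.
At row 2, column 7: row 2 has {A,B,D,F,G}; column 7 has {A,D,E,F,G}; that leaves C.
At row 3, column 5: row 3 has {C,D,E,F}; column 5 has {A,B,C,E,F}; that leaves G.
At row 4, column 7: row 4 has {D,F}; column 7 has {A,C,D,E,F,G}; that leaves B.
At row 5, column 3: row 5 has {A,C,E,G}; column 3 has {B,F}; that leaves D.
At row 5, column 6: row 5 has {A,C,D,E,G}; column 6 has {D,F,G}; that leaves B.
At row 6, column 1: row 6 has {B,D,G}; column 1 has {A,B,C,D,E,G}; that leaves F.
At row 7, column 5: row 7 has {E,G}; column 5 has {A,B,C,E,F,G}; that leaves D.
At row 1, column 2: row 1 has {A,B,C,E,F}; column 2 has {E,G}; that leaves D.
At row 1, column 4: row 1 has {A,B,C,D,E,F}; column 4 has {C,D}; that leaves G.
At row 2, column 6: row 2 has {A,B,C,D,F,G}; column 6 has {B,D,F,G}; that leaves E.
At row 3, column 3: row 3 has {C,D,E,F,G}; column 3 has {B,D,F}; that leaves A.
At row 5, column 4: row 5 has {A,B,C,D,E,G}; column 4 has {C,D,G}; that leaves F.
At row 7, column 3: row 7 has {D,E,G}; column 3 has {A,B,D,F}; that leaves C.
At row 7, column 6: row 7 has {C,D,E,G}; column 6 has {B,D,E,F,G}; that leaves A.
At row 3, column 2: row 3 has {A,C,D,E,F,G}; column 2 has {D,E,G}; that leaves B.
At row 4, column 6: row 4 has {B,D,F}; column 6 has {A,B,D,E,F,G}; that leaves C.
At row 6, column 3: row 6 has {B,D,F,G}; column 3 has {A,B,C,D,F}; that leaves E.
At row 6, column 4: row 6 has {B,D,E,F,G}; column 4 has {C,D,F,G}; that leaves A.
At row 7, column 2: row 7 has {A,C,D,E,G}; column 2 has {B,D,E,G}; that leaves F.
At row 7, column 4: row 7 has {A,C,D,E,F,G}; column 4 has {A,C,D,F,G}; that leaves B.
At row 4, column 2: row 4 has {B,C,D,F}; column 2 has {B,D,E,F,G}; that leaves A.
At row 4, column 3: row 4 has {A,B,C,D,F}; column 3 has {A,B,C,D,E,F}; that leaves G.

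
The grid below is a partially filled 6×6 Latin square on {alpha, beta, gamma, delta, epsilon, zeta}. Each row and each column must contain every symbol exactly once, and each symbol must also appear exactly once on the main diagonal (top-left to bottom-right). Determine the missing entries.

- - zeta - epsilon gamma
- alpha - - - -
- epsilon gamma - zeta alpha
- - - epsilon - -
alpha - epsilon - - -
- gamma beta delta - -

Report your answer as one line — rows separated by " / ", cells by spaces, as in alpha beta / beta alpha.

beta delta zeta alpha epsilon gamma / gamma alpha delta zeta beta epsilon / delta epsilon gamma beta zeta alpha / zeta beta alpha epsilon gamma delta / alpha zeta epsilon gamma delta beta / epsilon gamma beta delta alpha zeta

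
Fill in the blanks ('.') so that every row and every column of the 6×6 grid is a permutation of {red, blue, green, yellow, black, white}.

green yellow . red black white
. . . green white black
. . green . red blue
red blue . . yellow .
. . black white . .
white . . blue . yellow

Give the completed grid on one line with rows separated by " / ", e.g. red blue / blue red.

green yellow blue red black white / blue red yellow green white black / black white green yellow red blue / red blue white black yellow green / yellow green black white blue red / white black red blue green yellow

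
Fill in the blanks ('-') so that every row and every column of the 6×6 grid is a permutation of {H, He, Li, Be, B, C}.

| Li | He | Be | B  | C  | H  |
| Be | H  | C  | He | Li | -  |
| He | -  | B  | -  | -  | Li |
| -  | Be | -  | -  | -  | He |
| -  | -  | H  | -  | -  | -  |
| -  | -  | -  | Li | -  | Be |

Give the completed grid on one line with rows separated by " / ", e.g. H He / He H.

Li He Be B C H / Be H C He Li B / He C B H Be Li / H Be Li C B He / B Li H Be He C / C B He Li H Be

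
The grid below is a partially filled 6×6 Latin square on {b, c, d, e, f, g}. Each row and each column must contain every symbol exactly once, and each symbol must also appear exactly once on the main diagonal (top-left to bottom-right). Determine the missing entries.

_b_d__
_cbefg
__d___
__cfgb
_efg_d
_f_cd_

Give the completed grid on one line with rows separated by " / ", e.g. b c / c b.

(r2,c1) = d
(r3,c2) = g
(r3,c4) = b
(r4,c1) = e
(r4,c2) = d
(r5,c5) = b
(r6,c6) = e
(r1,c1) = g
(r1,c3) = e
(r1,c5) = c
(r1,c6) = f
(r3,c5) = e
(r3,c6) = c
(r5,c1) = c
(r6,c1) = b
(r6,c3) = g
(r3,c1) = f

g b e d c f / d c b e f g / f g d b e c / e d c f g b / c e f g b d / b f g c d e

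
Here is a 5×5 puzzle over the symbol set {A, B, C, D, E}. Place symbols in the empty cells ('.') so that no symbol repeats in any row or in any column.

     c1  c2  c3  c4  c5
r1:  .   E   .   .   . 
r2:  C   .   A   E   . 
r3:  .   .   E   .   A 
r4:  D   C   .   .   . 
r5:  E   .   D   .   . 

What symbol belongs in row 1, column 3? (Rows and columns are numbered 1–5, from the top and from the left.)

C

(r3,c1): row 3 has {A,E}; column 1 has {C,D,E}, so it must be B.
(r3,c2): row 3 has {A,B,E}; column 2 has {C,E}, so it must be D.
(r3,c4): row 3 has {A,B,D,E}; column 4 has {E}, so it must be C.
(r4,c3): row 4 has {C,D}; column 3 has {A,D,E}, so it must be B.
(r4,c4): row 4 has {B,C,D}; column 4 has {C,E}, so it must be A.
(r4,c5): row 4 has {A,B,C,D}; column 5 has {A}, so it must be E.
(r5,c4): row 5 has {D,E}; column 4 has {A,C,E}, so it must be B.
(r5,c5): row 5 has {B,D,E}; column 5 has {A,E}, so it must be C.
(r1,c1): row 1 has {E}; column 1 has {B,C,D,E}, so it must be A.
(r1,c3): row 1 has {A,E}; column 3 has {A,B,D,E}, so it must be C.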